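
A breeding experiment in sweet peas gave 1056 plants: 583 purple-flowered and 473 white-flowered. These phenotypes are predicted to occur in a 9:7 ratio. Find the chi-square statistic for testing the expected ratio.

Total ratio parts = 16. Expected numbers out of 1056:
  purple-flowered: 1056 × 9/16 = 594
  white-flowered: 1056 × 7/16 = 462
χ² = Σ (O − E)² / E
  purple-flowered: (583 − 594)² / 594 = 0.2037
  white-flowered: (473 − 462)² / 462 = 0.2619
χ² = 0.2037 + 0.2619 = 0.4656 ≈ 0.466

0.466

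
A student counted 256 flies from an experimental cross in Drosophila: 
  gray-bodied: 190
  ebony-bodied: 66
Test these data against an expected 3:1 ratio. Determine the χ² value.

The 3:1 ratio has 4 parts, so with N = 256 the expected counts are:
  gray-bodied: 256 × 3/4 = 192
  ebony-bodied: 256 × 1/4 = 64
χ² = Σ (O − E)² / E
  gray-bodied: (190 − 192)² / 192 = 0.0208
  ebony-bodied: (66 − 64)² / 64 = 0.0625
χ² = 0.0208 + 0.0625 = 0.0833 ≈ 0.083

0.083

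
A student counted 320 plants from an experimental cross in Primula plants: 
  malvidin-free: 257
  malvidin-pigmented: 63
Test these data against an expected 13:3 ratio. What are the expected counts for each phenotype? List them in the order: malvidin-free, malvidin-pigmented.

260, 60

Total ratio parts = 16. Expected numbers out of 320:
  malvidin-free: 320 × 13/16 = 260
  malvidin-pigmented: 320 × 3/16 = 60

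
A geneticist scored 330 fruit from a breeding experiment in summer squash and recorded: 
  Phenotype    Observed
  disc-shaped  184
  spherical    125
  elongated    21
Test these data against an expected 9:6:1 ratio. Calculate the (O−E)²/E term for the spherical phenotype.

0.013

Expected counts for N = 330 under a 9:6:1 ratio (total parts = 16):
  disc-shaped: 330 × 9/16 = 185.625
  spherical: 330 × 6/16 = 123.75
  elongated: 330 × 1/16 = 20.625
Contribution of spherical: (125 − 123.75)² / 123.75 = 0.0126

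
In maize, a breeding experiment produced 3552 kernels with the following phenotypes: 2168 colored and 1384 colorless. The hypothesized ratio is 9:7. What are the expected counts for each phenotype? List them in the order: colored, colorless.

Under the 9:7 hypothesis (Σ ratio = 16, N = 3552):
  colored: 3552 × 9/16 = 1998
  colorless: 3552 × 7/16 = 1554

1998, 1554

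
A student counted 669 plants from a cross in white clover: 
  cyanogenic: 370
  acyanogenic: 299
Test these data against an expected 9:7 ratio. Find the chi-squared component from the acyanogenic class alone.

0.136

Under the 9:7 hypothesis (Σ ratio = 16, N = 669):
  cyanogenic: 669 × 9/16 = 376.3125
  acyanogenic: 669 × 7/16 = 292.6875
Contribution of acyanogenic: (299 − 292.6875)² / 292.6875 = 0.1361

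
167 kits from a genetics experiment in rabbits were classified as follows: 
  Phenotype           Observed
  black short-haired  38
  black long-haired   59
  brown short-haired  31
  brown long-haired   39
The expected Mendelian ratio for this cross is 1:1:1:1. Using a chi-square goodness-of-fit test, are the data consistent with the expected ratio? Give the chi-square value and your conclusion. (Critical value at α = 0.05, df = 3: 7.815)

10.413; not consistent

The 1:1:1:1 ratio has 4 parts, so with N = 167 the expected counts are:
  black short-haired: 167 × 1/4 = 41.75
  black long-haired: 167 × 1/4 = 41.75
  brown short-haired: 167 × 1/4 = 41.75
  brown long-haired: 167 × 1/4 = 41.75
χ² = Σ (O − E)² / E
  black short-haired: (38 − 41.75)² / 41.75 = 0.3368
  black long-haired: (59 − 41.75)² / 41.75 = 7.1272
  brown short-haired: (31 − 41.75)² / 41.75 = 2.7680
  brown long-haired: (39 − 41.75)² / 41.75 = 0.1811
χ² = 0.3368 + 7.1272 + 2.7680 + 0.1811 = 10.4131 ≈ 10.413
Degrees of freedom = 4 − 1 = 3; critical value at α = 0.05 is 7.815.
Since 10.413 > 7.815, we reject the null hypothesis — the data do not fit the 1:1:1:1 ratio.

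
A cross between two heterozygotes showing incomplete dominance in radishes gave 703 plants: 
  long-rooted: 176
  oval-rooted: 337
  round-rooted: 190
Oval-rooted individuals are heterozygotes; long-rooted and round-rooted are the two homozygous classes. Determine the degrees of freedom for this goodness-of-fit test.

With incomplete dominance, a heterozygote × heterozygote cross gives a 1:2:1 phenotypic ratio.
A goodness-of-fit test with 3 phenotype classes has df = 3 − 1 = 2.

2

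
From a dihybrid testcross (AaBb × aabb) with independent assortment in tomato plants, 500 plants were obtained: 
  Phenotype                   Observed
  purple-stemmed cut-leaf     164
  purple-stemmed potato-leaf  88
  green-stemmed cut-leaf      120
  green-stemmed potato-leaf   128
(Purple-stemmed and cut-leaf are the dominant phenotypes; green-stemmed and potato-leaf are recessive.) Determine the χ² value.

23.392

A dihybrid testcross with independent assortment gives a 1:1:1:1 ratio.
The 1:1:1:1 ratio has 4 parts, so with N = 500 the expected counts are:
  purple-stemmed cut-leaf: 500 × 1/4 = 125
  purple-stemmed potato-leaf: 500 × 1/4 = 125
  green-stemmed cut-leaf: 500 × 1/4 = 125
  green-stemmed potato-leaf: 500 × 1/4 = 125
χ² = Σ (O − E)² / E
  purple-stemmed cut-leaf: (164 − 125)² / 125 = 12.1680
  purple-stemmed potato-leaf: (88 − 125)² / 125 = 10.9520
  green-stemmed cut-leaf: (120 − 125)² / 125 = 0.2000
  green-stemmed potato-leaf: (128 − 125)² / 125 = 0.0720
χ² = 12.1680 + 10.9520 + 0.2000 + 0.0720 = 23.392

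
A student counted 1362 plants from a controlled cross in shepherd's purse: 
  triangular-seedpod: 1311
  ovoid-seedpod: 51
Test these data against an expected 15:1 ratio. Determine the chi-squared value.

Total ratio parts = 16. Expected numbers out of 1362:
  triangular-seedpod: 1362 × 15/16 = 1276.875
  ovoid-seedpod: 1362 × 1/16 = 85.125
χ² = Σ (O − E)² / E
  triangular-seedpod: (1311 − 1276.875)² / 1276.875 = 0.9120
  ovoid-seedpod: (51 − 85.125)² / 85.125 = 13.6801
χ² = 0.9120 + 13.6801 = 14.5921 ≈ 14.592

14.592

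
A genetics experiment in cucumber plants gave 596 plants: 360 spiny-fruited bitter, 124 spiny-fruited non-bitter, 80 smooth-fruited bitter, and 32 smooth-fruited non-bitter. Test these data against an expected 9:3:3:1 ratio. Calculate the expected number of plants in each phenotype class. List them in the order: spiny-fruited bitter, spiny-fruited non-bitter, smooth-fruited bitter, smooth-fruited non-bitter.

335.25, 111.75, 111.75, 37.25

Under the 9:3:3:1 hypothesis (Σ ratio = 16, N = 596):
  spiny-fruited bitter: 596 × 9/16 = 335.25
  spiny-fruited non-bitter: 596 × 3/16 = 111.75
  smooth-fruited bitter: 596 × 3/16 = 111.75
  smooth-fruited non-bitter: 596 × 1/16 = 37.25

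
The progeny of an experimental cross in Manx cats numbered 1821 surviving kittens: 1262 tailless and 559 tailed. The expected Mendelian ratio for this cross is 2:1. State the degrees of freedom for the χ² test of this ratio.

A goodness-of-fit test with 2 phenotype classes has df = 2 − 1 = 1.

1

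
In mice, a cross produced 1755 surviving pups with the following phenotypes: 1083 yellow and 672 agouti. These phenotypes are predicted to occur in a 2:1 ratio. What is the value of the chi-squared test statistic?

19.408

The 2:1 ratio has 3 parts, so with N = 1755 the expected counts are:
  yellow: 1755 × 2/3 = 1170
  agouti: 1755 × 1/3 = 585
χ² = Σ (O − E)² / E
  yellow: (1083 − 1170)² / 1170 = 6.4692
  agouti: (672 − 585)² / 585 = 12.9385
χ² = 6.4692 + 12.9385 = 19.4077 ≈ 19.408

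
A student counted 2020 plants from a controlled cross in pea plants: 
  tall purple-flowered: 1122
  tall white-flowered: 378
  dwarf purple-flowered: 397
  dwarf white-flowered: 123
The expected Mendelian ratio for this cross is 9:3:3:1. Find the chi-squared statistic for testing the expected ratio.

Total ratio parts = 16. Expected numbers out of 2020:
  tall purple-flowered: 2020 × 9/16 = 1136.25
  tall white-flowered: 2020 × 3/16 = 378.75
  dwarf purple-flowered: 2020 × 3/16 = 378.75
  dwarf white-flowered: 2020 × 1/16 = 126.25
χ² = Σ (O − E)² / E
  tall purple-flowered: (1122 − 1136.25)² / 1136.25 = 0.1787
  tall white-flowered: (378 − 378.75)² / 378.75 = 0.0015
  dwarf purple-flowered: (397 − 378.75)² / 378.75 = 0.8794
  dwarf white-flowered: (123 − 126.25)² / 126.25 = 0.0837
χ² = 0.1787 + 0.0015 + 0.8794 + 0.0837 = 1.1433 ≈ 1.143

1.143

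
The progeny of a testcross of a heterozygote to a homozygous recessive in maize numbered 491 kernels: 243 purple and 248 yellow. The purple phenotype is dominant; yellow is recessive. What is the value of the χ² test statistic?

0.051

A testcross of a heterozygote (Aa × aa) gives a 1:1 phenotypic ratio.
The 1:1 ratio has 2 parts, so with N = 491 the expected counts are:
  purple: 491 × 1/2 = 245.5
  yellow: 491 × 1/2 = 245.5
χ² = Σ (O − E)² / E
  purple: (243 − 245.5)² / 245.5 = 0.0255
  yellow: (248 − 245.5)² / 245.5 = 0.0255
χ² = 0.0255 + 0.0255 = 0.051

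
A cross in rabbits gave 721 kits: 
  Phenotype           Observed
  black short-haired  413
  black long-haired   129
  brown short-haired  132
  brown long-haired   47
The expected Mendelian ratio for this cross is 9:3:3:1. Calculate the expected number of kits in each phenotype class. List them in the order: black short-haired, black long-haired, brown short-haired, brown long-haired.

405.5625, 135.1875, 135.1875, 45.0625

Under the 9:3:3:1 hypothesis (Σ ratio = 16, N = 721):
  black short-haired: 721 × 9/16 = 405.5625
  black long-haired: 721 × 3/16 = 135.1875
  brown short-haired: 721 × 3/16 = 135.1875
  brown long-haired: 721 × 1/16 = 45.0625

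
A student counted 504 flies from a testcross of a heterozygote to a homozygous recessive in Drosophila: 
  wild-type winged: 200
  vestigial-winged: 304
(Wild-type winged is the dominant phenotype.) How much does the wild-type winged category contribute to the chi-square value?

A testcross of a heterozygote (Aa × aa) gives a 1:1 phenotypic ratio.
Under the 1:1 hypothesis (Σ ratio = 2, N = 504):
  wild-type winged: 504 × 1/2 = 252
  vestigial-winged: 504 × 1/2 = 252
Contribution of wild-type winged: (200 − 252)² / 252 = 10.7302

10.730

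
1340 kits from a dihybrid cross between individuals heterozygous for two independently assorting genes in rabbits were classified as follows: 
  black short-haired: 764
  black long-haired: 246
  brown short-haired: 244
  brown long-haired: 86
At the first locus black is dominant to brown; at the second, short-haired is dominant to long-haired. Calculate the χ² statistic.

A dihybrid F₂ with independent assortment and complete dominance at both loci gives a 9:3:3:1 phenotypic ratio.
Under the 9:3:3:1 hypothesis (Σ ratio = 16, N = 1340):
  black short-haired: 1340 × 9/16 = 753.75
  black long-haired: 1340 × 3/16 = 251.25
  brown short-haired: 1340 × 3/16 = 251.25
  brown long-haired: 1340 × 1/16 = 83.75
χ² = Σ (O − E)² / E
  black short-haired: (764 − 753.75)² / 753.75 = 0.1394
  black long-haired: (246 − 251.25)² / 251.25 = 0.1097
  brown short-haired: (244 − 251.25)² / 251.25 = 0.2092
  brown long-haired: (86 − 83.75)² / 83.75 = 0.0604
χ² = 0.1394 + 0.1097 + 0.2092 + 0.0604 = 0.5187 ≈ 0.519

0.519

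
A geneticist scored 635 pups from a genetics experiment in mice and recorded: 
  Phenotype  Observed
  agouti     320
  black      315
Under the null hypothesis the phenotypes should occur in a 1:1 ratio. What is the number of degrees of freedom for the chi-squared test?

1

A goodness-of-fit test with 2 phenotype classes has df = 2 − 1 = 1.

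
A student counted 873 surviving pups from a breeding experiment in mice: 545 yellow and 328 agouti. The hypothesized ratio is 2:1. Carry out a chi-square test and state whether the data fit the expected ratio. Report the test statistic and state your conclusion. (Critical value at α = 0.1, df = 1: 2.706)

Expected counts for N = 873 under a 2:1 ratio (total parts = 3):
  yellow: 873 × 2/3 = 582
  agouti: 873 × 1/3 = 291
χ² = Σ (O − E)² / E
  yellow: (545 − 582)² / 582 = 2.3522
  agouti: (328 − 291)² / 291 = 4.7045
χ² = 2.3522 + 4.7045 = 7.0567 ≈ 7.057
Degrees of freedom = 2 − 1 = 1; critical value at α = 0.1 is 2.706.
Since 7.057 > 2.706, we reject the null hypothesis — the data do not fit the 2:1 ratio.

7.057; not consistent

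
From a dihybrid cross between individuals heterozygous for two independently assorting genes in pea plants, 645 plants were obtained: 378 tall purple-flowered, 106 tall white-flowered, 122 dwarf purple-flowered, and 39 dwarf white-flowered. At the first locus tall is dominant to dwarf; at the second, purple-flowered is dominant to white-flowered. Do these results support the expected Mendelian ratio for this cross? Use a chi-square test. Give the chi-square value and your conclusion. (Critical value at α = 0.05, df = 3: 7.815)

2.533; consistent

A dihybrid F₂ with independent assortment and complete dominance at both loci gives a 9:3:3:1 phenotypic ratio.
The 9:3:3:1 ratio has 16 parts, so with N = 645 the expected counts are:
  tall purple-flowered: 645 × 9/16 = 362.8125
  tall white-flowered: 645 × 3/16 = 120.9375
  dwarf purple-flowered: 645 × 3/16 = 120.9375
  dwarf white-flowered: 645 × 1/16 = 40.3125
χ² = Σ (O − E)² / E
  tall purple-flowered: (378 − 362.8125)² / 362.8125 = 0.6358
  tall white-flowered: (106 − 120.9375)² / 120.9375 = 1.8450
  dwarf purple-flowered: (122 − 120.9375)² / 120.9375 = 0.0093
  dwarf white-flowered: (39 − 40.3125)² / 40.3125 = 0.0427
χ² = 0.6358 + 1.8450 + 0.0093 + 0.0427 = 2.5328 ≈ 2.533
Degrees of freedom = 4 − 1 = 3; critical value at α = 0.05 is 7.815.
Since 2.533 < 7.815, we fail to reject the null hypothesis — the data are consistent with the 9:3:3:1 ratio.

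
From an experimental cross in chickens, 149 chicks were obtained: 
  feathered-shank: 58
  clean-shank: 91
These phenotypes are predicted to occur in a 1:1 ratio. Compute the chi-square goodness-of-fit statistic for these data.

7.309

The 1:1 ratio has 2 parts, so with N = 149 the expected counts are:
  feathered-shank: 149 × 1/2 = 74.5
  clean-shank: 149 × 1/2 = 74.5
χ² = Σ (O − E)² / E
  feathered-shank: (58 − 74.5)² / 74.5 = 3.6544
  clean-shank: (91 − 74.5)² / 74.5 = 3.6544
χ² = 3.6544 + 3.6544 = 7.3088 ≈ 7.309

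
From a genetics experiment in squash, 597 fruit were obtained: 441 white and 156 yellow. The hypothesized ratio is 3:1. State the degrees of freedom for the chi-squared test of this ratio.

A goodness-of-fit test with 2 phenotype classes has df = 2 − 1 = 1.

1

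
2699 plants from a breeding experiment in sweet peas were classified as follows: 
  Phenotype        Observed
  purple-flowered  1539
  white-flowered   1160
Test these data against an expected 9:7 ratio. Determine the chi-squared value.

0.652

Expected counts for N = 2699 under a 9:7 ratio (total parts = 16):
  purple-flowered: 2699 × 9/16 = 1518.1875
  white-flowered: 2699 × 7/16 = 1180.8125
χ² = Σ (O − E)² / E
  purple-flowered: (1539 − 1518.1875)² / 1518.1875 = 0.2853
  white-flowered: (1160 − 1180.8125)² / 1180.8125 = 0.3668
χ² = 0.2853 + 0.3668 = 0.6521 ≈ 0.652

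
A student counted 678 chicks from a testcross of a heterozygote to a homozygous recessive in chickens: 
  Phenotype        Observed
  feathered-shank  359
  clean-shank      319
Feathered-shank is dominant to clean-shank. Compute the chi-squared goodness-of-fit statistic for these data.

2.360

A testcross of a heterozygote (Aa × aa) gives a 1:1 phenotypic ratio.
Total ratio parts = 2. Expected numbers out of 678:
  feathered-shank: 678 × 1/2 = 339
  clean-shank: 678 × 1/2 = 339
χ² = Σ (O − E)² / E
  feathered-shank: (359 − 339)² / 339 = 1.1799
  clean-shank: (319 − 339)² / 339 = 1.1799
χ² = 1.1799 + 1.1799 = 2.3598 ≈ 2.360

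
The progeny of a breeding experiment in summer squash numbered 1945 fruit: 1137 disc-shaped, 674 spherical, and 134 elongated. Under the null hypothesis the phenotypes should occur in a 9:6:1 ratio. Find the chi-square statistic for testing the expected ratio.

The 9:6:1 ratio has 16 parts, so with N = 1945 the expected counts are:
  disc-shaped: 1945 × 9/16 = 1094.0625
  spherical: 1945 × 6/16 = 729.375
  elongated: 1945 × 1/16 = 121.5625
χ² = Σ (O − E)² / E
  disc-shaped: (1137 − 1094.0625)² / 1094.0625 = 1.6851
  spherical: (674 − 729.375)² / 729.375 = 4.2041
  elongated: (134 − 121.5625)² / 121.5625 = 1.2725
χ² = 1.6851 + 4.2041 + 1.2725 = 7.1617 ≈ 7.162

7.162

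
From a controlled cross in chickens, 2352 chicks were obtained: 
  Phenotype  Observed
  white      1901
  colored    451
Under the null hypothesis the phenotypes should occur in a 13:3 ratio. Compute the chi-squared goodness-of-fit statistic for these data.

0.279

Total ratio parts = 16. Expected numbers out of 2352:
  white: 2352 × 13/16 = 1911
  colored: 2352 × 3/16 = 441
χ² = Σ (O − E)² / E
  white: (1901 − 1911)² / 1911 = 0.0523
  colored: (451 − 441)² / 441 = 0.2268
χ² = 0.0523 + 0.2268 = 0.2791 ≈ 0.279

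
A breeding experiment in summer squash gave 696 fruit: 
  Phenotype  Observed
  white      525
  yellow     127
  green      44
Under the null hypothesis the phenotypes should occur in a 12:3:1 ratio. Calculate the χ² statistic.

Expected counts for N = 696 under a 12:3:1 ratio (total parts = 16):
  white: 696 × 12/16 = 522
  yellow: 696 × 3/16 = 130.5
  green: 696 × 1/16 = 43.5
χ² = Σ (O − E)² / E
  white: (525 − 522)² / 522 = 0.0172
  yellow: (127 − 130.5)² / 130.5 = 0.0939
  green: (44 − 43.5)² / 43.5 = 0.0057
χ² = 0.0172 + 0.0939 + 0.0057 = 0.1168 ≈ 0.117

0.117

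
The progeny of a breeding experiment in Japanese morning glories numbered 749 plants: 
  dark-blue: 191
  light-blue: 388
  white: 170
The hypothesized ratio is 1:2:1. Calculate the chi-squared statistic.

2.151

Total ratio parts = 4. Expected numbers out of 749:
  dark-blue: 749 × 1/4 = 187.25
  light-blue: 749 × 2/4 = 374.5
  white: 749 × 1/4 = 187.25
χ² = Σ (O − E)² / E
  dark-blue: (191 − 187.25)² / 187.25 = 0.0751
  light-blue: (388 − 374.5)² / 374.5 = 0.4866
  white: (170 − 187.25)² / 187.25 = 1.5891
χ² = 0.0751 + 0.4866 + 1.5891 = 2.1508 ≈ 2.151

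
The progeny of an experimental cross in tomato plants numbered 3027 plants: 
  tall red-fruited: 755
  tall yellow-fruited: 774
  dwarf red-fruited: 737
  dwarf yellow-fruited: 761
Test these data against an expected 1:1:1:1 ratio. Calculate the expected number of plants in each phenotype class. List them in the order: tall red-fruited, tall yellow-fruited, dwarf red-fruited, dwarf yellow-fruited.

756.75, 756.75, 756.75, 756.75

Total ratio parts = 4. Expected numbers out of 3027:
  tall red-fruited: 3027 × 1/4 = 756.75
  tall yellow-fruited: 3027 × 1/4 = 756.75
  dwarf red-fruited: 3027 × 1/4 = 756.75
  dwarf yellow-fruited: 3027 × 1/4 = 756.75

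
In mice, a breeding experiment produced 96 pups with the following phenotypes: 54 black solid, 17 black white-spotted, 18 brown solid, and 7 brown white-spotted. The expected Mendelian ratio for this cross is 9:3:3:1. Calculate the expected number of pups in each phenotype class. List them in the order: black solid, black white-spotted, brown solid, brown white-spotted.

54, 18, 18, 6

Expected counts for N = 96 under a 9:3:3:1 ratio (total parts = 16):
  black solid: 96 × 9/16 = 54
  black white-spotted: 96 × 3/16 = 18
  brown solid: 96 × 3/16 = 18
  brown white-spotted: 96 × 1/16 = 6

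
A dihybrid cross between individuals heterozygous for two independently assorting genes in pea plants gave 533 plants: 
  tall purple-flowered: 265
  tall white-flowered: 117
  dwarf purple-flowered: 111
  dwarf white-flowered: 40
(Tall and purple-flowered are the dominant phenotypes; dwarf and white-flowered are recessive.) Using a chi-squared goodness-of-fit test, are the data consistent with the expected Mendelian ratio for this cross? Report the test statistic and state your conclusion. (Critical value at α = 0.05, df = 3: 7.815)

A dihybrid F₂ with independent assortment and complete dominance at both loci gives a 9:3:3:1 phenotypic ratio.
The 9:3:3:1 ratio has 16 parts, so with N = 533 the expected counts are:
  tall purple-flowered: 533 × 9/16 = 299.8125
  tall white-flowered: 533 × 3/16 = 99.9375
  dwarf purple-flowered: 533 × 3/16 = 99.9375
  dwarf white-flowered: 533 × 1/16 = 33.3125
χ² = Σ (O − E)² / E
  tall purple-flowered: (265 − 299.8125)² / 299.8125 = 4.0422
  tall white-flowered: (117 − 99.9375)² / 99.9375 = 2.9131
  dwarf purple-flowered: (111 − 99.9375)² / 99.9375 = 1.2246
  dwarf white-flowered: (40 − 33.3125)² / 33.3125 = 1.3425
χ² = 4.0422 + 2.9131 + 1.2246 + 1.3425 = 9.5224 ≈ 9.522
Degrees of freedom = 4 − 1 = 3; critical value at α = 0.05 is 7.815.
Since 9.522 > 7.815, we reject the null hypothesis — the data do not fit the 9:3:3:1 ratio.

9.522; not consistent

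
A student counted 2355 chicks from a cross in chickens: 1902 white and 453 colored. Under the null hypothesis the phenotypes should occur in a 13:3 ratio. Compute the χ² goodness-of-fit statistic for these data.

Under the 13:3 hypothesis (Σ ratio = 16, N = 2355):
  white: 2355 × 13/16 = 1913.4375
  colored: 2355 × 3/16 = 441.5625
χ² = Σ (O − E)² / E
  white: (1902 − 1913.4375)² / 1913.4375 = 0.0684
  colored: (453 − 441.5625)² / 441.5625 = 0.2963
χ² = 0.0684 + 0.2963 = 0.3647 ≈ 0.365

0.365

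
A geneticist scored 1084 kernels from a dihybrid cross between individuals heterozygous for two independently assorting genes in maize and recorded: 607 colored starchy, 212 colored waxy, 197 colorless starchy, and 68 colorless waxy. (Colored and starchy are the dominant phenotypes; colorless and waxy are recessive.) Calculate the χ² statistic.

0.582

A dihybrid F₂ with independent assortment and complete dominance at both loci gives a 9:3:3:1 phenotypic ratio.
Under the 9:3:3:1 hypothesis (Σ ratio = 16, N = 1084):
  colored starchy: 1084 × 9/16 = 609.75
  colored waxy: 1084 × 3/16 = 203.25
  colorless starchy: 1084 × 3/16 = 203.25
  colorless waxy: 1084 × 1/16 = 67.75
χ² = Σ (O − E)² / E
  colored starchy: (607 − 609.75)² / 609.75 = 0.0124
  colored waxy: (212 − 203.25)² / 203.25 = 0.3767
  colorless starchy: (197 − 203.25)² / 203.25 = 0.1922
  colorless waxy: (68 − 67.75)² / 67.75 = 0.0009
χ² = 0.0124 + 0.3767 + 0.1922 + 0.0009 = 0.5822 ≈ 0.582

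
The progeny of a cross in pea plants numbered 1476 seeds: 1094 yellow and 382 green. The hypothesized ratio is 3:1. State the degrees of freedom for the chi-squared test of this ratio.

A goodness-of-fit test with 2 phenotype classes has df = 2 − 1 = 1.

1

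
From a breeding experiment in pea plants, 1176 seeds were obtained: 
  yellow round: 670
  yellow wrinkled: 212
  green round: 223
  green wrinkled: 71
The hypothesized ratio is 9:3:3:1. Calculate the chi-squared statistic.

Under the 9:3:3:1 hypothesis (Σ ratio = 16, N = 1176):
  yellow round: 1176 × 9/16 = 661.5
  yellow wrinkled: 1176 × 3/16 = 220.5
  green round: 1176 × 3/16 = 220.5
  green wrinkled: 1176 × 1/16 = 73.5
χ² = Σ (O − E)² / E
  yellow round: (670 − 661.5)² / 661.5 = 0.1092
  yellow wrinkled: (212 − 220.5)² / 220.5 = 0.3277
  green round: (223 − 220.5)² / 220.5 = 0.0283
  green wrinkled: (71 − 73.5)² / 73.5 = 0.0850
χ² = 0.1092 + 0.3277 + 0.0283 + 0.0850 = 0.5502 ≈ 0.550

0.550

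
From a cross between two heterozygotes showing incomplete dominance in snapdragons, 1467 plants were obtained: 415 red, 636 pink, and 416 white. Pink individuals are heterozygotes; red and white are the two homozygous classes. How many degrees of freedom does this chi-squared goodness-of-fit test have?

With incomplete dominance, a heterozygote × heterozygote cross gives a 1:2:1 phenotypic ratio.
A goodness-of-fit test with 3 phenotype classes has df = 3 − 1 = 2.

2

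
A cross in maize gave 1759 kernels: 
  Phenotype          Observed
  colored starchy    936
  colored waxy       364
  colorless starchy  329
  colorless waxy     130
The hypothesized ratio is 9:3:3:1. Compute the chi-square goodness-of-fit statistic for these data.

10.093

Expected counts for N = 1759 under a 9:3:3:1 ratio (total parts = 16):
  colored starchy: 1759 × 9/16 = 989.4375
  colored waxy: 1759 × 3/16 = 329.8125
  colorless starchy: 1759 × 3/16 = 329.8125
  colorless waxy: 1759 × 1/16 = 109.9375
χ² = Σ (O − E)² / E
  colored starchy: (936 − 989.4375)² / 989.4375 = 2.8861
  colored waxy: (364 − 329.8125)² / 329.8125 = 3.5438
  colorless starchy: (329 − 329.8125)² / 329.8125 = 0.0020
  colorless waxy: (130 − 109.9375)² / 109.9375 = 3.6612
χ² = 2.8861 + 3.5438 + 0.0020 + 3.6612 = 10.0931 ≈ 10.093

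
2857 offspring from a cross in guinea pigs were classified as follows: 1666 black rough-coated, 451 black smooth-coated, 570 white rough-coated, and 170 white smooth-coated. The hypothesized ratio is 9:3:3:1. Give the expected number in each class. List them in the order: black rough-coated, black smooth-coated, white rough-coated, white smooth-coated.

Expected counts for N = 2857 under a 9:3:3:1 ratio (total parts = 16):
  black rough-coated: 2857 × 9/16 = 1607.0625
  black smooth-coated: 2857 × 3/16 = 535.6875
  white rough-coated: 2857 × 3/16 = 535.6875
  white smooth-coated: 2857 × 1/16 = 178.5625

1607.0625, 535.6875, 535.6875, 178.5625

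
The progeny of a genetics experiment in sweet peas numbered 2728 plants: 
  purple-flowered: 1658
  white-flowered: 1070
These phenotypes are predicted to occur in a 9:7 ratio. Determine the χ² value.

22.719

Under the 9:7 hypothesis (Σ ratio = 16, N = 2728):
  purple-flowered: 2728 × 9/16 = 1534.5
  white-flowered: 2728 × 7/16 = 1193.5
χ² = Σ (O − E)² / E
  purple-flowered: (1658 − 1534.5)² / 1534.5 = 9.9396
  white-flowered: (1070 − 1193.5)² / 1193.5 = 12.7794
χ² = 9.9396 + 12.7794 = 22.719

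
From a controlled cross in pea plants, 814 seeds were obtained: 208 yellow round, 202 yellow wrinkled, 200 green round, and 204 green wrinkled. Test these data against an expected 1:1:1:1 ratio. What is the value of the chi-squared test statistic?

Expected counts for N = 814 under a 1:1:1:1 ratio (total parts = 4):
  yellow round: 814 × 1/4 = 203.5
  yellow wrinkled: 814 × 1/4 = 203.5
  green round: 814 × 1/4 = 203.5
  green wrinkled: 814 × 1/4 = 203.5
χ² = Σ (O − E)² / E
  yellow round: (208 − 203.5)² / 203.5 = 0.0995
  yellow wrinkled: (202 − 203.5)² / 203.5 = 0.0111
  green round: (200 − 203.5)² / 203.5 = 0.0602
  green wrinkled: (204 − 203.5)² / 203.5 = 0.0012
χ² = 0.0995 + 0.0111 + 0.0602 + 0.0012 = 0.172

0.172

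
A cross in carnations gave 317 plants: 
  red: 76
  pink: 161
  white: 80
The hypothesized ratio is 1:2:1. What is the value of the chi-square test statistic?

The 1:2:1 ratio has 4 parts, so with N = 317 the expected counts are:
  red: 317 × 1/4 = 79.25
  pink: 317 × 2/4 = 158.5
  white: 317 × 1/4 = 79.25
χ² = Σ (O − E)² / E
  red: (76 − 79.25)² / 79.25 = 0.1333
  pink: (161 − 158.5)² / 158.5 = 0.0394
  white: (80 − 79.25)² / 79.25 = 0.0071
χ² = 0.1333 + 0.0394 + 0.0071 = 0.1798 ≈ 0.180

0.180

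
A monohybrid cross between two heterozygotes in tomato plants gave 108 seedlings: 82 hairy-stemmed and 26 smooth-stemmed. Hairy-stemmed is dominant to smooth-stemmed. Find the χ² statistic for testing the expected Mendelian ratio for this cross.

For a monohybrid cross between heterozygotes with complete dominance, the expected phenotypic ratio is 3:1.
Total ratio parts = 4. Expected numbers out of 108:
  hairy-stemmed: 108 × 3/4 = 81
  smooth-stemmed: 108 × 1/4 = 27
χ² = Σ (O − E)² / E
  hairy-stemmed: (82 − 81)² / 81 = 0.0123
  smooth-stemmed: (26 − 27)² / 27 = 0.0370
χ² = 0.0123 + 0.0370 = 0.0493 ≈ 0.049

0.049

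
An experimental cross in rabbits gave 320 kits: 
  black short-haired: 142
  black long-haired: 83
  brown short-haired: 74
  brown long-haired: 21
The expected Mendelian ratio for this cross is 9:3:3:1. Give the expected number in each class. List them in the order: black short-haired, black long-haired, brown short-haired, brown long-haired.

180, 60, 60, 20

Total ratio parts = 16. Expected numbers out of 320:
  black short-haired: 320 × 9/16 = 180
  black long-haired: 320 × 3/16 = 60
  brown short-haired: 320 × 3/16 = 60
  brown long-haired: 320 × 1/16 = 20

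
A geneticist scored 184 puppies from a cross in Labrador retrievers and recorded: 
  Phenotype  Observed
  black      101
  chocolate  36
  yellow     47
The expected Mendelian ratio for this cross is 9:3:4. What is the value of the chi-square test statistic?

0.147

Under the 9:3:4 hypothesis (Σ ratio = 16, N = 184):
  black: 184 × 9/16 = 103.5
  chocolate: 184 × 3/16 = 34.5
  yellow: 184 × 4/16 = 46
χ² = Σ (O − E)² / E
  black: (101 − 103.5)² / 103.5 = 0.0604
  chocolate: (36 − 34.5)² / 34.5 = 0.0652
  yellow: (47 − 46)² / 46 = 0.0217
χ² = 0.0604 + 0.0652 + 0.0217 = 0.1473 ≈ 0.147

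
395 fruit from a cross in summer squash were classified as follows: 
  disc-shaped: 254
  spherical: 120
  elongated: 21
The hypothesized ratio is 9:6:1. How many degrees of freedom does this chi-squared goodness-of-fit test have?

A goodness-of-fit test with 3 phenotype classes has df = 3 − 1 = 2.

2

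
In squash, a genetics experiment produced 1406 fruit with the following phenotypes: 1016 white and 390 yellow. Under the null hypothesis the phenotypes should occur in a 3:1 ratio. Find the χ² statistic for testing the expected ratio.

5.623

Under the 3:1 hypothesis (Σ ratio = 4, N = 1406):
  white: 1406 × 3/4 = 1054.5
  yellow: 1406 × 1/4 = 351.5
χ² = Σ (O − E)² / E
  white: (1016 − 1054.5)² / 1054.5 = 1.4056
  yellow: (390 − 351.5)² / 351.5 = 4.2169
χ² = 1.4056 + 4.2169 = 5.6225 ≈ 5.623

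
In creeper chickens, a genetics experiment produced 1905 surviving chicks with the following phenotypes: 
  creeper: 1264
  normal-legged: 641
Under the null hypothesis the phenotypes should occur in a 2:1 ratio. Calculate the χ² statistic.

Expected counts for N = 1905 under a 2:1 ratio (total parts = 3):
  creeper: 1905 × 2/3 = 1270
  normal-legged: 1905 × 1/3 = 635
χ² = Σ (O − E)² / E
  creeper: (1264 − 1270)² / 1270 = 0.0283
  normal-legged: (641 − 635)² / 635 = 0.0567
χ² = 0.0283 + 0.0567 = 0.085

0.085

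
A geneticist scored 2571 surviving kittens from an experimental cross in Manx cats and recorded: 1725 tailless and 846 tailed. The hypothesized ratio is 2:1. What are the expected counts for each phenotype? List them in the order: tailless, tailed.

Expected counts for N = 2571 under a 2:1 ratio (total parts = 3):
  tailless: 2571 × 2/3 = 1714
  tailed: 2571 × 1/3 = 857

1714, 857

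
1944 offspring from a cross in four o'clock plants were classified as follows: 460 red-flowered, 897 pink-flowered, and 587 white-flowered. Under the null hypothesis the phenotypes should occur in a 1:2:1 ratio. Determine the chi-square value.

Under the 1:2:1 hypothesis (Σ ratio = 4, N = 1944):
  red-flowered: 1944 × 1/4 = 486
  pink-flowered: 1944 × 2/4 = 972
  white-flowered: 1944 × 1/4 = 486
χ² = Σ (O − E)² / E
  red-flowered: (460 − 486)² / 486 = 1.3909
  pink-flowered: (897 − 972)² / 972 = 5.7870
  white-flowered: (587 − 486)² / 486 = 20.9897
χ² = 1.3909 + 5.7870 + 20.9897 = 28.1676 ≈ 28.168

28.168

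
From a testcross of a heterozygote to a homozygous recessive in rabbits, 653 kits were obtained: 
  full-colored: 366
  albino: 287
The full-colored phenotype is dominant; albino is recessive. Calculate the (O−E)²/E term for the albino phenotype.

A testcross of a heterozygote (Aa × aa) gives a 1:1 phenotypic ratio.
Under the 1:1 hypothesis (Σ ratio = 2, N = 653):
  full-colored: 653 × 1/2 = 326.5
  albino: 653 × 1/2 = 326.5
Contribution of albino: (287 − 326.5)² / 326.5 = 4.7787

4.779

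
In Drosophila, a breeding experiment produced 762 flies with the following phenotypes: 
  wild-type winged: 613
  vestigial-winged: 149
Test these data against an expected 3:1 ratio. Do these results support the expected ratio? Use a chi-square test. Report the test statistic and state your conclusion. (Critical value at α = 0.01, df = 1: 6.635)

12.054; not consistent

Total ratio parts = 4. Expected numbers out of 762:
  wild-type winged: 762 × 3/4 = 571.5
  vestigial-winged: 762 × 1/4 = 190.5
χ² = Σ (O − E)² / E
  wild-type winged: (613 − 571.5)² / 571.5 = 3.0136
  vestigial-winged: (149 − 190.5)² / 190.5 = 9.0407
χ² = 3.0136 + 9.0407 = 12.0543 ≈ 12.054
Degrees of freedom = 2 − 1 = 1; critical value at α = 0.01 is 6.635.
Since 12.054 > 6.635, we reject the null hypothesis — the data do not fit the 3:1 ratio.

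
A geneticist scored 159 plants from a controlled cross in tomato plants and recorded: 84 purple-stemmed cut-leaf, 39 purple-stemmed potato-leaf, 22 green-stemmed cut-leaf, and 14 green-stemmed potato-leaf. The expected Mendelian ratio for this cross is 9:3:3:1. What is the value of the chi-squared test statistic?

Total ratio parts = 16. Expected numbers out of 159:
  purple-stemmed cut-leaf: 159 × 9/16 = 89.4375
  purple-stemmed potato-leaf: 159 × 3/16 = 29.8125
  green-stemmed cut-leaf: 159 × 3/16 = 29.8125
  green-stemmed potato-leaf: 159 × 1/16 = 9.9375
χ² = Σ (O − E)² / E
  purple-stemmed cut-leaf: (84 − 89.4375)² / 89.4375 = 0.3306
  purple-stemmed potato-leaf: (39 − 29.8125)² / 29.8125 = 2.8314
  green-stemmed cut-leaf: (22 − 29.8125)² / 29.8125 = 2.0473
  green-stemmed potato-leaf: (14 − 9.9375)² / 9.9375 = 1.6608
χ² = 0.3306 + 2.8314 + 2.0473 + 1.6608 = 6.8701 ≈ 6.870

6.870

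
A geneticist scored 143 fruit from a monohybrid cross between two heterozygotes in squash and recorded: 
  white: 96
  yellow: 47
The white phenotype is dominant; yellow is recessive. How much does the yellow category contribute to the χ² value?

For a monohybrid cross between heterozygotes with complete dominance, the expected phenotypic ratio is 3:1.
The 3:1 ratio has 4 parts, so with N = 143 the expected counts are:
  white: 143 × 3/4 = 107.25
  yellow: 143 × 1/4 = 35.75
Contribution of yellow: (47 − 35.75)² / 35.75 = 3.5402

3.540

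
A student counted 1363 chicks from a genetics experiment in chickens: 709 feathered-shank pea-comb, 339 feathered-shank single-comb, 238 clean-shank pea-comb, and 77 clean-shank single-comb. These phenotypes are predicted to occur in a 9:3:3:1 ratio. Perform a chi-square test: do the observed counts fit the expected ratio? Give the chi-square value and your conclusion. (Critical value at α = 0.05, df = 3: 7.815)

Under the 9:3:3:1 hypothesis (Σ ratio = 16, N = 1363):
  feathered-shank pea-comb: 1363 × 9/16 = 766.6875
  feathered-shank single-comb: 1363 × 3/16 = 255.5625
  clean-shank pea-comb: 1363 × 3/16 = 255.5625
  clean-shank single-comb: 1363 × 1/16 = 85.1875
χ² = Σ (O − E)² / E
  feathered-shank pea-comb: (709 − 766.6875)² / 766.6875 = 4.3406
  feathered-shank single-comb: (339 − 255.5625)² / 255.5625 = 27.2412
  clean-shank pea-comb: (238 − 255.5625)² / 255.5625 = 1.2069
  clean-shank single-comb: (77 − 85.1875)² / 85.1875 = 0.7869
χ² = 4.3406 + 27.2412 + 1.2069 + 0.7869 = 33.5756 ≈ 33.576
Degrees of freedom = 4 − 1 = 3; critical value at α = 0.05 is 7.815.
Since 33.576 > 7.815, we reject the null hypothesis — the data do not fit the 9:3:3:1 ratio.

33.576; not consistent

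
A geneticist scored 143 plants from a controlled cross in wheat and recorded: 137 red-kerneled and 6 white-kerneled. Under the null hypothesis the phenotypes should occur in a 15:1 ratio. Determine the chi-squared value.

1.030

Expected counts for N = 143 under a 15:1 ratio (total parts = 16):
  red-kerneled: 143 × 15/16 = 134.0625
  white-kerneled: 143 × 1/16 = 8.9375
χ² = Σ (O − E)² / E
  red-kerneled: (137 − 134.0625)² / 134.0625 = 0.0644
  white-kerneled: (6 − 8.9375)² / 8.9375 = 0.9655
χ² = 0.0644 + 0.9655 = 1.0299 ≈ 1.030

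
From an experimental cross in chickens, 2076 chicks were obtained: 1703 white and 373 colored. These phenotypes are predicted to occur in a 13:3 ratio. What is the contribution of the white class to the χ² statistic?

Under the 13:3 hypothesis (Σ ratio = 16, N = 2076):
  white: 2076 × 13/16 = 1686.75
  colored: 2076 × 3/16 = 389.25
Contribution of white: (1703 − 1686.75)² / 1686.75 = 0.1566

0.157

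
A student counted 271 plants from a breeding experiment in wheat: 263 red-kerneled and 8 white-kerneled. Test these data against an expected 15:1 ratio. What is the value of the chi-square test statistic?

The 15:1 ratio has 16 parts, so with N = 271 the expected counts are:
  red-kerneled: 271 × 15/16 = 254.0625
  white-kerneled: 271 × 1/16 = 16.9375
χ² = Σ (O − E)² / E
  red-kerneled: (263 − 254.0625)² / 254.0625 = 0.3144
  white-kerneled: (8 − 16.9375)² / 16.9375 = 4.7161
χ² = 0.3144 + 4.7161 = 5.0305 ≈ 5.031

5.031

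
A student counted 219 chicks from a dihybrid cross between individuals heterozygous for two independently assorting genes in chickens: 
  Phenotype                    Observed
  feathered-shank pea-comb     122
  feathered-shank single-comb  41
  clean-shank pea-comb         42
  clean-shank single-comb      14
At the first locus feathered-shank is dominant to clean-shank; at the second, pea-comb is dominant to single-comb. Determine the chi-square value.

0.040

A dihybrid F₂ with independent assortment and complete dominance at both loci gives a 9:3:3:1 phenotypic ratio.
Expected counts for N = 219 under a 9:3:3:1 ratio (total parts = 16):
  feathered-shank pea-comb: 219 × 9/16 = 123.1875
  feathered-shank single-comb: 219 × 3/16 = 41.0625
  clean-shank pea-comb: 219 × 3/16 = 41.0625
  clean-shank single-comb: 219 × 1/16 = 13.6875
χ² = Σ (O − E)² / E
  feathered-shank pea-comb: (122 − 123.1875)² / 123.1875 = 0.0114
  feathered-shank single-comb: (41 − 41.0625)² / 41.0625 = 0.0001
  clean-shank pea-comb: (42 − 41.0625)² / 41.0625 = 0.0214
  clean-shank single-comb: (14 − 13.6875)² / 13.6875 = 0.0071
χ² = 0.0114 + 0.0001 + 0.0214 + 0.0071 = 0.040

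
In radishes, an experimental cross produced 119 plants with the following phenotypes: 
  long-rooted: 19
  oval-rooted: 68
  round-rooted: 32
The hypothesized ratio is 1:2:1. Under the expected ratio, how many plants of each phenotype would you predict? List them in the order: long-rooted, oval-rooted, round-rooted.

Expected counts for N = 119 under a 1:2:1 ratio (total parts = 4):
  long-rooted: 119 × 1/4 = 29.75
  oval-rooted: 119 × 2/4 = 59.5
  round-rooted: 119 × 1/4 = 29.75

29.75, 59.5, 29.75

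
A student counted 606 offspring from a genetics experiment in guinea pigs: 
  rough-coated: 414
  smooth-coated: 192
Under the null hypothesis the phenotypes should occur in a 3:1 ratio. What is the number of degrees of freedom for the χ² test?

A goodness-of-fit test with 2 phenotype classes has df = 2 − 1 = 1.

1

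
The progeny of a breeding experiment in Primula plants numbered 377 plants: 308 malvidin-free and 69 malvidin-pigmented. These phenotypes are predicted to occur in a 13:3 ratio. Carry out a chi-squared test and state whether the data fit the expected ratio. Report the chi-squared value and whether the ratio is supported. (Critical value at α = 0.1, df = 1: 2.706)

0.050; consistent

Expected counts for N = 377 under a 13:3 ratio (total parts = 16):
  malvidin-free: 377 × 13/16 = 306.3125
  malvidin-pigmented: 377 × 3/16 = 70.6875
χ² = Σ (O − E)² / E
  malvidin-free: (308 − 306.3125)² / 306.3125 = 0.0093
  malvidin-pigmented: (69 − 70.6875)² / 70.6875 = 0.0403
χ² = 0.0093 + 0.0403 = 0.0496 ≈ 0.050
Degrees of freedom = 2 − 1 = 1; critical value at α = 0.1 is 2.706.
Since 0.050 < 2.706, we fail to reject the null hypothesis — the data are consistent with the 13:3 ratio.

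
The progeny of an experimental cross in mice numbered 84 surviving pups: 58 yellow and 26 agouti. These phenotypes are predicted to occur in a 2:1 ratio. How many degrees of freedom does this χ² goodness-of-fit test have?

A goodness-of-fit test with 2 phenotype classes has df = 2 − 1 = 1.

1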